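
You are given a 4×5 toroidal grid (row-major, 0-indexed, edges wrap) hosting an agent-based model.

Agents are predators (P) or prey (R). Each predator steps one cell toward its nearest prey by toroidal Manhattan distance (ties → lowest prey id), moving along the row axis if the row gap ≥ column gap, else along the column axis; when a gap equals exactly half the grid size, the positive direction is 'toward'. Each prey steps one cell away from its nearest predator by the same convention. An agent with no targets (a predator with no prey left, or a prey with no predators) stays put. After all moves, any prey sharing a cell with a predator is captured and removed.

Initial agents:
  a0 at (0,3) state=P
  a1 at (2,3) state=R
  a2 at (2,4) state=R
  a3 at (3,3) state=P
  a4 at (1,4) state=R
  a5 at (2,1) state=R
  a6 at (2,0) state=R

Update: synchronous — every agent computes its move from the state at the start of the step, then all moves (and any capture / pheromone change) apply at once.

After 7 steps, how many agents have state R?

4

t=1: a0@(1,3):P a2@(1,4):R a3@(2,3):P a4@(2,4):R a5@(2,0):R a6@(2,1):R
t=2: a0@(1,4):P a2@(1,0):R a3@(2,4):P a4@(2,0):R a5@(2,1):R a6@(2,0):R
t=3: a0@(1,0):P a2@(1,1):R a3@(2,0):P a4@(2,1):R a5@(2,2):R a6@(2,1):R
t=4: a0@(1,1):P a2@(1,2):R a3@(2,1):P a4@(2,2):R a5@(2,3):R a6@(2,2):R
t=5: a0@(1,2):P a2@(1,3):R a3@(2,2):P a4@(2,3):R a5@(2,4):R a6@(2,3):R
t=6: a0@(1,3):P a2@(1,4):R a3@(2,3):P a4@(2,4):R a5@(2,0):R a6@(2,4):R
t=7: a0@(1,4):P a2@(1,0):R a3@(2,4):P a4@(2,0):R a5@(2,1):R a6@(2,0):R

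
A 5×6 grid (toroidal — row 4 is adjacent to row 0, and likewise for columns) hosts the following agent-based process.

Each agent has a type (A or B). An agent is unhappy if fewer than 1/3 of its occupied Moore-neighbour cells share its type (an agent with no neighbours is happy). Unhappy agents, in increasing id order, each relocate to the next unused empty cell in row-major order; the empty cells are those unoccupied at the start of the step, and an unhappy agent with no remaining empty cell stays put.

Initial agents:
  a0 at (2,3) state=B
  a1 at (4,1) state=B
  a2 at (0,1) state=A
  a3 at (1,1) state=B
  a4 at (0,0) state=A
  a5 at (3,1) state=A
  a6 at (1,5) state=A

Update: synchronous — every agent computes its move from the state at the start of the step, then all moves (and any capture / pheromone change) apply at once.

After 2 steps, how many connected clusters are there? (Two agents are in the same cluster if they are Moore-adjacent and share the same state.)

t=1: a0@(2,3):B a1@(0,2):B a2@(0,1):A a3@(0,3):B a4@(0,0):A a5@(0,4):A a6@(1,5):A
t=2: (unchanged — steady state)

3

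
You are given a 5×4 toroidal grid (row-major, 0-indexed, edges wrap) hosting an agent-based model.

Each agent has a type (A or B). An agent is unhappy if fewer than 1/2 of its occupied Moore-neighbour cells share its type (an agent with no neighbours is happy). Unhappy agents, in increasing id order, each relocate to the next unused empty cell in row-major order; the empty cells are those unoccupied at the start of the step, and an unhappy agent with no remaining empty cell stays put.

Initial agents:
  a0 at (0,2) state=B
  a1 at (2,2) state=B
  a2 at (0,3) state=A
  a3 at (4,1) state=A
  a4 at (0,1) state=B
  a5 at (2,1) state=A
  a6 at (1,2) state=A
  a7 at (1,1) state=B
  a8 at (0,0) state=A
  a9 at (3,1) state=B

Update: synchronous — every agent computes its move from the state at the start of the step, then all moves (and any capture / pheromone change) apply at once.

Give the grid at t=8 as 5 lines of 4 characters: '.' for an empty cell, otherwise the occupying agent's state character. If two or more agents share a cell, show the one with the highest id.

.BBA
AB.A
A.B.
A.B.
....

t=1: a0@(1,0):B a1@(2,2):B a2@(0,3):A a3@(1,3):A a4@(2,0):B a5@(2,3):A a6@(3,0):A a7@(1,1):B a8@(0,0):A a9@(3,2):B
t=2: a0@(0,1):B a1@(2,2):B a2@(0,3):A a3@(1,3):A a4@(0,2):B a5@(1,2):A a6@(3,0):A a7@(1,1):B a8@(0,0):A a9@(3,2):B
t=3: a0@(0,1):B a1@(2,2):B a2@(0,3):A a3@(1,3):A a4@(1,0):B a5@(2,0):A a6@(3,0):A a7@(1,1):B a8@(0,0):A a9@(3,2):B
t=4: a0@(0,1):B a1@(2,2):B a2@(0,3):A a3@(1,3):A a4@(0,2):B a5@(2,0):A a6@(3,0):A a7@(1,1):B a8@(1,2):A a9@(3,2):B
t=5: a0@(0,1):B a1@(2,2):B a2@(0,3):A a3@(1,3):A a4@(0,0):B a5@(2,0):A a6@(3,0):A a7@(1,1):B a8@(1,0):A a9@(3,2):B
t=6: a0@(0,1):B a1@(2,2):B a2@(0,3):A a3@(1,3):A a4@(0,2):B a5@(2,0):A a6@(3,0):A a7@(1,1):B a8@(1,0):A a9@(3,2):B
t=7: (unchanged — steady state)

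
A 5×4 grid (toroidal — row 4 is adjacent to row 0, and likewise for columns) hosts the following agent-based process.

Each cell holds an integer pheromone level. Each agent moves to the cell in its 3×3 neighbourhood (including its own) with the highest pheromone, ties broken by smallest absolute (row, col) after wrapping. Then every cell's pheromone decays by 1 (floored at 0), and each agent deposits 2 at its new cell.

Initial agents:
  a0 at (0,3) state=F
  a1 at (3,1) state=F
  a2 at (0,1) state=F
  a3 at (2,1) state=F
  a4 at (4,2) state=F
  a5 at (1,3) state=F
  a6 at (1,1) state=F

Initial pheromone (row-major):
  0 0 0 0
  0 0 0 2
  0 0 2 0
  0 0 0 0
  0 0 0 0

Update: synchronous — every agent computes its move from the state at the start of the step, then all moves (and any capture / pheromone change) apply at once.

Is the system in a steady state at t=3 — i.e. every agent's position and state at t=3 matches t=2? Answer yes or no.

no

t=1: a0@(1,3) a1@(2,2) a2@(0,0) a3@(2,2) a4@(0,1) a5@(1,3) a6@(2,2) | pheromone: 2 2 0 0 / 0 0 0 5 / 0 0 7 0 / 0 0 0 0 / 0 0 0 0
t=2: a0@(2,2) a1@(2,2) a2@(1,3) a3@(2,2) a4@(0,0) a5@(2,2) a6@(2,2) | pheromone: 3 1 0 0 / 0 0 0 6 / 0 0 16 0 / 0 0 0 0 / 0 0 0 0
t=3: a0@(2,2) a1@(2,2) a2@(2,2) a3@(2,2) a4@(1,3) a5@(2,2) a6@(2,2) | pheromone: 2 0 0 0 / 0 0 0 7 / 0 0 27 0 / 0 0 0 0 / 0 0 0 0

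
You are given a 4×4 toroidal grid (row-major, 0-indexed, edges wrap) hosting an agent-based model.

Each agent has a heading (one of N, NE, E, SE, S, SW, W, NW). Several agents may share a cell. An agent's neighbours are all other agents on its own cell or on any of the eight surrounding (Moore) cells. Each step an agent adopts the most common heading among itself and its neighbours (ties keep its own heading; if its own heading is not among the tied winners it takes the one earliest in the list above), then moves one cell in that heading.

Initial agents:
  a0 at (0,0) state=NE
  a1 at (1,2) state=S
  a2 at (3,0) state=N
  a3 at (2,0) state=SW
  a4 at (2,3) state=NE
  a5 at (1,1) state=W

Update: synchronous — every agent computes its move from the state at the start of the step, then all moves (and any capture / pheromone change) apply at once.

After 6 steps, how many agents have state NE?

6

t=1: a0@(3,1):NE a1@(2,2):S a2@(2,1):NE a3@(3,3):SW a4@(1,0):NE a5@(1,0):W
t=2: a0@(2,2):NE a1@(1,3):NE a2@(1,2):NE a3@(0,2):SW a4@(0,1):NE a5@(0,1):NE
t=3: a0@(1,3):NE a1@(0,0):NE a2@(0,3):NE a3@(3,3):NE a4@(3,2):NE a5@(3,2):NE
t=4: a0@(0,0):NE a1@(3,1):NE a2@(3,0):NE a3@(2,0):NE a4@(2,3):NE a5@(2,3):NE
t=5: a0@(3,1):NE a1@(2,2):NE a2@(2,1):NE a3@(1,1):NE a4@(1,0):NE a5@(1,0):NE
t=6: a0@(2,2):NE a1@(1,3):NE a2@(1,2):NE a3@(0,2):NE a4@(0,1):NE a5@(0,1):NE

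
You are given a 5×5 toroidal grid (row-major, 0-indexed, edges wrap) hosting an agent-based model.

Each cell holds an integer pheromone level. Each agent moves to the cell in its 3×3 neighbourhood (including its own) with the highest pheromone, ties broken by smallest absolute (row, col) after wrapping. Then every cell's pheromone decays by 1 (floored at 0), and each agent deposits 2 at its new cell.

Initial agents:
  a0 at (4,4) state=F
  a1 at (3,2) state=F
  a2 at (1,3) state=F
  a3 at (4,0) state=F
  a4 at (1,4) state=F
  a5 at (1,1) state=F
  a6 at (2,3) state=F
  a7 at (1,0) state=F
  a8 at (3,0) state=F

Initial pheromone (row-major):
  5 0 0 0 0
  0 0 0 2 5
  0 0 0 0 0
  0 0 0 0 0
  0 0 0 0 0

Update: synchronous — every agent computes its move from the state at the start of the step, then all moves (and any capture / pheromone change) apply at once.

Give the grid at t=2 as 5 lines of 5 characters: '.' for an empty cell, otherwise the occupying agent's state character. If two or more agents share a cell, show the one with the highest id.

t=1: a0@(0,0) a1@(2,1) a2@(1,4) a3@(0,0) a4@(0,0) a5@(0,0) a6@(1,4) a7@(0,0) a8@(2,0) | pheromone: 14 0 0 0 0 / 0 0 0 1 8 / 2 2 0 0 0 / 0 0 0 0 0 / 0 0 0 0 0
t=2: a0@(0,0) a1@(2,0) a2@(0,0) a3@(0,0) a4@(0,0) a5@(0,0) a6@(0,0) a7@(0,0) a8@(1,4) | pheromone: 27 0 0 0 0 / 0 0 0 0 9 / 3 1 0 0 0 / 0 0 0 0 0 / 0 0 0 0 0

F....
....F
F....
.....
.....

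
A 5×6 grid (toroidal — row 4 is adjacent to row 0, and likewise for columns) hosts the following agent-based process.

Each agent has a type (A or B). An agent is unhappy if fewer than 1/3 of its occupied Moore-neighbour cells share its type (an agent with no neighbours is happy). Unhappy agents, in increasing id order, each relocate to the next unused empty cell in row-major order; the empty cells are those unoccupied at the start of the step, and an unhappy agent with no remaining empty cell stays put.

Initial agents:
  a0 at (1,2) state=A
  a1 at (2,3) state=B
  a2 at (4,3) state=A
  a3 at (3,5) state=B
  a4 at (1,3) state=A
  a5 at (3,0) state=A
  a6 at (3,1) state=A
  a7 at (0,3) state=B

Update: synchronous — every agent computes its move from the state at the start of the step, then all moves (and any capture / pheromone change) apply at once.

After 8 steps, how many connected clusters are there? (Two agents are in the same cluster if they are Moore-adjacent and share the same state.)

t=1: a0@(1,2):A a1@(0,0):B a2@(0,1):A a3@(0,2):B a4@(1,3):A a5@(3,0):A a6@(3,1):A a7@(0,4):B
t=2: a0@(1,2):A a1@(0,3):B a2@(0,1):A a3@(0,5):B a4@(1,3):A a5@(3,0):A a6@(3,1):A a7@(1,0):B
t=3: a0@(1,2):A a1@(0,0):B a2@(0,1):A a3@(0,5):B a4@(1,3):A a5@(3,0):A a6@(3,1):A a7@(1,0):B
t=4: (unchanged — steady state)

3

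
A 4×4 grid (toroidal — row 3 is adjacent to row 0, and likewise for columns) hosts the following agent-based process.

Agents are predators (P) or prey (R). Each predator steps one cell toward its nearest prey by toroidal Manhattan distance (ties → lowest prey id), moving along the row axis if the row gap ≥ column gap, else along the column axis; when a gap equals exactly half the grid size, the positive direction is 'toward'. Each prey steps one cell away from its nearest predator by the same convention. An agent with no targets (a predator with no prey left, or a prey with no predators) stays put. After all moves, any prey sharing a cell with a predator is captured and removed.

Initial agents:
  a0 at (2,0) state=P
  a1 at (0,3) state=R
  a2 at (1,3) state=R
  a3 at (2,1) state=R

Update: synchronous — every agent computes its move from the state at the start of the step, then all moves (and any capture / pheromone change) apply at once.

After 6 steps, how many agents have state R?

3

t=1: a0@(2,1):P a1@(3,3):R a2@(0,3):R a3@(2,2):R
t=2: a0@(2,2):P a1@(3,2):R a2@(3,3):R a3@(2,3):R
t=3: a0@(3,2):P a1@(0,2):R a2@(0,3):R a3@(2,0):R
t=4: a0@(0,2):P a1@(1,2):R a2@(1,3):R a3@(2,3):R
t=5: a0@(1,2):P a1@(2,2):R a2@(2,3):R a3@(1,3):R
t=6: a0@(2,2):P a1@(3,2):R a2@(3,3):R a3@(1,0):R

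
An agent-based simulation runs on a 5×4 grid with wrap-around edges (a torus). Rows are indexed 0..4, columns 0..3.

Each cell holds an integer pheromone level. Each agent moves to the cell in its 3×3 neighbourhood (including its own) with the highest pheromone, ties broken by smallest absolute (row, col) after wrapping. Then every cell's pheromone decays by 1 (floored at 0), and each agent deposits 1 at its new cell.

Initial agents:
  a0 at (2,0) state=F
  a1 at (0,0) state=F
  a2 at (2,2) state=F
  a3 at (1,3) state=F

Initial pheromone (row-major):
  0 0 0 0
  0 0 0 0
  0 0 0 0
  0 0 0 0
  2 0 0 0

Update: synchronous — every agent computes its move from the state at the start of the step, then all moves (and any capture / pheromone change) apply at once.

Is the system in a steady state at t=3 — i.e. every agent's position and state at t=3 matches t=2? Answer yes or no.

t=1: a0@(1,0) a1@(4,0) a2@(1,1) a3@(0,0) | pheromone: 1 0 0 0 / 1 1 0 0 / 0 0 0 0 / 0 0 0 0 / 2 0 0 0
t=2: a0@(0,0) a1@(4,0) a2@(0,0) a3@(4,0) | pheromone: 2 0 0 0 / 0 0 0 0 / 0 0 0 0 / 0 0 0 0 / 3 0 0 0
t=3: a0@(4,0) a1@(4,0) a2@(4,0) a3@(4,0) | pheromone: 1 0 0 0 / 0 0 0 0 / 0 0 0 0 / 0 0 0 0 / 6 0 0 0

no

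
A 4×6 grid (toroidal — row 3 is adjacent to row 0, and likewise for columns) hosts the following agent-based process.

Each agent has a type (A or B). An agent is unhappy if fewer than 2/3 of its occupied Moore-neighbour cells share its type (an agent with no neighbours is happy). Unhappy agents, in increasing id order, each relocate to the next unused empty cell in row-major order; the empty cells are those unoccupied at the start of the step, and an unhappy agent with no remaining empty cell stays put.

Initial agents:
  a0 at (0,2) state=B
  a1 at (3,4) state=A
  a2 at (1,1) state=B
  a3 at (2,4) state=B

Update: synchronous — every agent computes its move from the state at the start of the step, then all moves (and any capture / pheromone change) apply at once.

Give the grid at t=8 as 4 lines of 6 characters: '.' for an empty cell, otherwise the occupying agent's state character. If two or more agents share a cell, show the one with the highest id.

t=1: a0@(0,2):B a1@(0,0):A a2@(1,1):B a3@(0,1):B
t=2: a0@(0,2):B a1@(0,3):A a2@(1,1):B a3@(0,1):B
t=3: a0@(0,2):B a1@(0,0):A a2@(1,1):B a3@(0,1):B
t=4: a0@(0,2):B a1@(0,3):A a2@(1,1):B a3@(0,1):B
t=5: a0@(0,2):B a1@(0,0):A a2@(1,1):B a3@(0,1):B
t=6: a0@(0,2):B a1@(0,3):A a2@(1,1):B a3@(0,1):B
t=7: a0@(0,2):B a1@(0,0):A a2@(1,1):B a3@(0,1):B
t=8: a0@(0,2):B a1@(0,3):A a2@(1,1):B a3@(0,1):B

.BBA..
.B....
......
......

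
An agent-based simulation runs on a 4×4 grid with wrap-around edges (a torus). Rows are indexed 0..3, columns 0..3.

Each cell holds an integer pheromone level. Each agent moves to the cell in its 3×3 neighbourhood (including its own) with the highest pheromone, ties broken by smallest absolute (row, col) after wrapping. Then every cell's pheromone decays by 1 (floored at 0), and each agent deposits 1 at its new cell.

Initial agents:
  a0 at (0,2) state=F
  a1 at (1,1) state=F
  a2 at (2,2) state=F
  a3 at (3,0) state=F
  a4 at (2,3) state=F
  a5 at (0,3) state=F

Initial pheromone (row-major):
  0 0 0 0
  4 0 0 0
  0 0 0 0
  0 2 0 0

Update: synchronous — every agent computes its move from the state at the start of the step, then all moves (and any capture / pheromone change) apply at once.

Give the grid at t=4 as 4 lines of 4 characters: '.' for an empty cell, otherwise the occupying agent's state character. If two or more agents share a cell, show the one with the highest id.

....
F...
....
.F..

t=1: a0@(3,1) a1@(1,0) a2@(3,1) a3@(3,1) a4@(1,0) a5@(1,0) | pheromone: 0 0 0 0 / 6 0 0 0 / 0 0 0 0 / 0 4 0 0
t=2: a0@(3,1) a1@(1,0) a2@(3,1) a3@(3,1) a4@(1,0) a5@(1,0) | pheromone: 0 0 0 0 / 8 0 0 0 / 0 0 0 0 / 0 6 0 0
t=3: a0@(3,1) a1@(1,0) a2@(3,1) a3@(3,1) a4@(1,0) a5@(1,0) | pheromone: 0 0 0 0 / 10 0 0 0 / 0 0 0 0 / 0 8 0 0
t=4: a0@(3,1) a1@(1,0) a2@(3,1) a3@(3,1) a4@(1,0) a5@(1,0) | pheromone: 0 0 0 0 / 12 0 0 0 / 0 0 0 0 / 0 10 0 0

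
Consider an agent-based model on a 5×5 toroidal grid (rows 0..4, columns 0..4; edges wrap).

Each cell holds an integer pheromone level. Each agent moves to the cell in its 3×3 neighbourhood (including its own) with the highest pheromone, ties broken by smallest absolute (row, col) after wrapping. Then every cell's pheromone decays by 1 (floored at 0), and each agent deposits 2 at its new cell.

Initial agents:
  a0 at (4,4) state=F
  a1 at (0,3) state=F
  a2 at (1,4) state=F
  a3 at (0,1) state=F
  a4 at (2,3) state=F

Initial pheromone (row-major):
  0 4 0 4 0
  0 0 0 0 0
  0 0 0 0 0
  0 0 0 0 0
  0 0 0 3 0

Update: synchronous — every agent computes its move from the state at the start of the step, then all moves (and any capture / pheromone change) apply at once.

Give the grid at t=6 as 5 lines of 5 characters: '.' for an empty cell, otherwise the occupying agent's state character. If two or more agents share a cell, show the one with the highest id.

.F.F.
.....
.....
.....
.....

t=1: a0@(0,3) a1@(0,3) a2@(0,3) a3@(0,1) a4@(1,2) | pheromone: 0 5 0 9 0 / 0 0 2 0 0 / 0 0 0 0 0 / 0 0 0 0 0 / 0 0 0 2 0
t=2: a0@(0,3) a1@(0,3) a2@(0,3) a3@(0,1) a4@(0,3) | pheromone: 0 6 0 16 0 / 0 0 1 0 0 / 0 0 0 0 0 / 0 0 0 0 0 / 0 0 0 1 0
t=3: a0@(0,3) a1@(0,3) a2@(0,3) a3@(0,1) a4@(0,3) | pheromone: 0 7 0 23 0 / 0 0 0 0 0 / 0 0 0 0 0 / 0 0 0 0 0 / 0 0 0 0 0
t=4: a0@(0,3) a1@(0,3) a2@(0,3) a3@(0,1) a4@(0,3) | pheromone: 0 8 0 30 0 / 0 0 0 0 0 / 0 0 0 0 0 / 0 0 0 0 0 / 0 0 0 0 0
t=5: a0@(0,3) a1@(0,3) a2@(0,3) a3@(0,1) a4@(0,3) | pheromone: 0 9 0 37 0 / 0 0 0 0 0 / 0 0 0 0 0 / 0 0 0 0 0 / 0 0 0 0 0
t=6: a0@(0,3) a1@(0,3) a2@(0,3) a3@(0,1) a4@(0,3) | pheromone: 0 10 0 44 0 / 0 0 0 0 0 / 0 0 0 0 0 / 0 0 0 0 0 / 0 0 0 0 0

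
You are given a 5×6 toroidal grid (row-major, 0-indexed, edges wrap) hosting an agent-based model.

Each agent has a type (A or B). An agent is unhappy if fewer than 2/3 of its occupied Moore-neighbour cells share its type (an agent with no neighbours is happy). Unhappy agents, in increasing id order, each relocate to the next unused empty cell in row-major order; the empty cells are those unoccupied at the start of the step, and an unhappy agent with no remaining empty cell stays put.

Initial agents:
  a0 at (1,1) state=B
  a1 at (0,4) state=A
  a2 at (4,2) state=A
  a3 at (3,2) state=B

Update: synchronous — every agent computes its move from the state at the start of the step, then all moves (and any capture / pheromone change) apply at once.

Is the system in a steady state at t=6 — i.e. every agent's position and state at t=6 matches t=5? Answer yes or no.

no

t=1: a0@(1,1):B a1@(0,4):A a2@(0,0):A a3@(0,1):B
t=2: a0@(0,2):B a1@(0,4):A a2@(0,3):A a3@(0,5):B
t=3: a0@(0,0):B a1@(0,1):A a2@(1,0):A a3@(1,1):B
t=4: a0@(0,2):B a1@(0,3):A a2@(0,4):A a3@(0,5):B
t=5: a0@(0,0):B a1@(0,1):A a2@(1,0):A a3@(1,1):B
t=6: a0@(0,2):B a1@(0,3):A a2@(0,4):A a3@(0,5):B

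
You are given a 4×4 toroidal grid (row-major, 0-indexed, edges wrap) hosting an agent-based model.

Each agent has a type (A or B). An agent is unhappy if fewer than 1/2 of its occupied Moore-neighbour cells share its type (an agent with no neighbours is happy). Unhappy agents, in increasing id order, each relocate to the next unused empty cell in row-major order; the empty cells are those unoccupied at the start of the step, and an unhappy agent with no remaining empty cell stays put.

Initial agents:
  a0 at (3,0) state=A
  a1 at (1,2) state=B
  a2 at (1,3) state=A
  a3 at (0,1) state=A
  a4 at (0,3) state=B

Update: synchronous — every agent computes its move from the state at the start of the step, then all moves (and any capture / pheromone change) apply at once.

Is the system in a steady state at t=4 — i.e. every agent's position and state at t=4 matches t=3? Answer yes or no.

t=1: a0@(3,0):A a1@(0,0):B a2@(0,2):A a3@(0,1):A a4@(1,0):B
t=2: a0@(3,0):A a1@(0,3):B a2@(0,2):A a3@(0,1):A a4@(1,0):B
t=3: a0@(3,0):A a1@(0,0):B a2@(0,2):A a3@(0,1):A a4@(1,0):B
t=4: a0@(3,0):A a1@(0,3):B a2@(0,2):A a3@(0,1):A a4@(1,0):B

no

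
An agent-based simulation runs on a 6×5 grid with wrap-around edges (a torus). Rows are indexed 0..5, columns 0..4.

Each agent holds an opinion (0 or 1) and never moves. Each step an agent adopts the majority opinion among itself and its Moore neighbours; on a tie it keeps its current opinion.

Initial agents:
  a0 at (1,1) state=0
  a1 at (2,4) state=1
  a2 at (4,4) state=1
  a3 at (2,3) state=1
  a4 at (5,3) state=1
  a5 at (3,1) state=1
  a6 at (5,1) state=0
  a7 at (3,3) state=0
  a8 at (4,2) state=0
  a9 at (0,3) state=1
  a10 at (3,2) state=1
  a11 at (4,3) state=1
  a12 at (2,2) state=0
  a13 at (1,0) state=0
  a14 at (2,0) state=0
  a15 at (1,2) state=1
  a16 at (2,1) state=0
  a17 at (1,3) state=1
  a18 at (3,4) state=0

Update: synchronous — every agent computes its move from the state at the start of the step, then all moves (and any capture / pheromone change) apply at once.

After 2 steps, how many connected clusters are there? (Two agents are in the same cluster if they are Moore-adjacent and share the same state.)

t=1: a0@(1,1):0 a1@(2,4):0 a2@(4,4):1 a3@(2,3):1 a4@(5,3):1 a5@(3,1):0 a6@(5,1):0 a7@(3,3):1 a8@(4,2):1 a9@(0,3):1 a10@(3,2):1 a11@(4,3):1 a12@(2,2):1 a13@(1,0):0 a14@(2,0):0 a15@(1,2):1 a16@(2,1):0 a17@(1,3):1 a18@(3,4):1
t=2: a0@(1,1):0 a1@(2,4):1 a2@(4,4):1 a3@(2,3):1 a4@(5,3):1 a5@(3,1):0 a6@(5,1):0 a7@(3,3):1 a8@(4,2):1 a9@(0,3):1 a10@(3,2):1 a11@(4,3):1 a12@(2,2):1 a13@(1,0):0 a14@(2,0):0 a15@(1,2):1 a16@(2,1):0 a17@(1,3):1 a18@(3,4):1

3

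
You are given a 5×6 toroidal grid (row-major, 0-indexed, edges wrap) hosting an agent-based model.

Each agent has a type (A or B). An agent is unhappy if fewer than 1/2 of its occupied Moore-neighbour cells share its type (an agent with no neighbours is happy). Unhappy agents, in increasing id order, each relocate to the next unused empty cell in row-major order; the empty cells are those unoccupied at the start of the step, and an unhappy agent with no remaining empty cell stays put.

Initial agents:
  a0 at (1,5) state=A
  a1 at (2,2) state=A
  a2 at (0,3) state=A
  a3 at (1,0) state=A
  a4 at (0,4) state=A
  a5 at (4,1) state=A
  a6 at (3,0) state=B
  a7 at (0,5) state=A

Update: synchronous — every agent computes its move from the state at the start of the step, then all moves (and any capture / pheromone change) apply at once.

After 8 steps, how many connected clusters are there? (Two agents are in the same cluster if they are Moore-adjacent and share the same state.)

t=1: a0@(1,5):A a1@(2,2):A a2@(0,3):A a3@(1,0):A a4@(0,4):A a5@(0,0):A a6@(0,1):B a7@(0,5):A
t=2: a0@(1,5):A a1@(2,2):A a2@(0,3):A a3@(1,0):A a4@(0,4):A a5@(0,0):A a6@(0,2):B a7@(0,5):A
t=3: a0@(1,5):A a1@(2,2):A a2@(0,3):A a3@(1,0):A a4@(0,4):A a5@(0,0):A a6@(0,1):B a7@(0,5):A
t=4: a0@(1,5):A a1@(2,2):A a2@(0,3):A a3@(1,0):A a4@(0,4):A a5@(0,0):A a6@(0,2):B a7@(0,5):A
t=5: a0@(1,5):A a1@(2,2):A a2@(0,3):A a3@(1,0):A a4@(0,4):A a5@(0,0):A a6@(0,1):B a7@(0,5):A
t=6: a0@(1,5):A a1@(2,2):A a2@(0,3):A a3@(1,0):A a4@(0,4):A a5@(0,0):A a6@(0,2):B a7@(0,5):A
t=7: a0@(1,5):A a1@(2,2):A a2@(0,3):A a3@(1,0):A a4@(0,4):A a5@(0,0):A a6@(0,1):B a7@(0,5):A
t=8: a0@(1,5):A a1@(2,2):A a2@(0,3):A a3@(1,0):A a4@(0,4):A a5@(0,0):A a6@(0,2):B a7@(0,5):A

3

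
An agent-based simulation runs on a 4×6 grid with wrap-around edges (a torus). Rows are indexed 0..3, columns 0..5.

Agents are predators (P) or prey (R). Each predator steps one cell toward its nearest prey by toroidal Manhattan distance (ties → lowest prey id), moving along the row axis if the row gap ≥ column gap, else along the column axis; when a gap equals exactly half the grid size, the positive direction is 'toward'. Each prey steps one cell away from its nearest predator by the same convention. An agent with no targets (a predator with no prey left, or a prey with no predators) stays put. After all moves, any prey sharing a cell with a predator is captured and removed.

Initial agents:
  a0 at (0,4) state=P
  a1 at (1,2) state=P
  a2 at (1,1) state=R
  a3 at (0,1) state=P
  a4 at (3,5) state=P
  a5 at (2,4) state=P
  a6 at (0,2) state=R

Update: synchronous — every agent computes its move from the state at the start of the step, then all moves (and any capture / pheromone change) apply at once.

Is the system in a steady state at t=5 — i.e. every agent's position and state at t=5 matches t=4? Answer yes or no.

t=1: a0@(0,3):P a1@(1,1):P a2@(1,0):R a3@(1,1):P a4@(0,5):P a5@(2,5):P a6@(3,2):R
t=2: a0@(3,3):P a1@(1,0):P a3@(1,0):P a4@(1,5):P a5@(1,5):P a6@(2,2):R
t=3: a0@(2,3):P a1@(1,1):P a3@(1,1):P a4@(1,0):P a5@(1,0):P a6@(1,2):R
t=4: a0@(1,3):P a1@(1,2):P a3@(1,2):P a4@(1,1):P a5@(1,1):P
t=5: (unchanged — steady state)

yes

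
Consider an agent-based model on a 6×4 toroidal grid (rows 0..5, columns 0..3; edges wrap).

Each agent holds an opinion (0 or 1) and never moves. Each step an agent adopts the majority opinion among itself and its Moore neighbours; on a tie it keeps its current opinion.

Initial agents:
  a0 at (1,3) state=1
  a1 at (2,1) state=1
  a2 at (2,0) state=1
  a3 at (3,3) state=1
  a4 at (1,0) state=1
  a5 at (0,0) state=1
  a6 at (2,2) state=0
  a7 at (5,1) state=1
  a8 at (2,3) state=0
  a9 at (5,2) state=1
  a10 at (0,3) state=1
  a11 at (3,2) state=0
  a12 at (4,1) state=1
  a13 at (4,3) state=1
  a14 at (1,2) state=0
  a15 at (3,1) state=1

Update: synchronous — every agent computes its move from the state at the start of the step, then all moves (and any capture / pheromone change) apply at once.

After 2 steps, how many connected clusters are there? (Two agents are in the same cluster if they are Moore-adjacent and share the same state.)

2

t=1: a0@(1,3):1 a1@(2,1):1 a2@(2,0):1 a3@(3,3):1 a4@(1,0):1 a5@(0,0):1 a6@(2,2):0 a7@(5,1):1 a8@(2,3):0 a9@(5,2):1 a10@(0,3):1 a11@(3,2):1 a12@(4,1):1 a13@(4,3):1 a14@(1,2):0 a15@(3,1):1
t=2: a0@(1,3):1 a1@(2,1):1 a2@(2,0):1 a3@(3,3):1 a4@(1,0):1 a5@(0,0):1 a6@(2,2):1 a7@(5,1):1 a8@(2,3):1 a9@(5,2):1 a10@(0,3):1 a11@(3,2):1 a12@(4,1):1 a13@(4,3):1 a14@(1,2):0 a15@(3,1):1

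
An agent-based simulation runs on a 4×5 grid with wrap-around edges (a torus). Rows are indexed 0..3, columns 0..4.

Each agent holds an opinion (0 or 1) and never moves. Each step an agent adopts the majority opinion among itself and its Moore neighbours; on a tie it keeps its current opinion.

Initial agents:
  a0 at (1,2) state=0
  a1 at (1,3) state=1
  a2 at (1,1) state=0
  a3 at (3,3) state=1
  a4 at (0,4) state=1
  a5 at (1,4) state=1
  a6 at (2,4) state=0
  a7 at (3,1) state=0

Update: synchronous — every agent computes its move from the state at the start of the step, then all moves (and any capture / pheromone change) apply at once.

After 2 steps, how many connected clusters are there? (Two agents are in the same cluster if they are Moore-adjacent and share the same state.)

3

t=1: a0@(1,2):0 a1@(1,3):1 a2@(1,1):0 a3@(3,3):1 a4@(0,4):1 a5@(1,4):1 a6@(2,4):1 a7@(3,1):0
t=2: (unchanged — steady state)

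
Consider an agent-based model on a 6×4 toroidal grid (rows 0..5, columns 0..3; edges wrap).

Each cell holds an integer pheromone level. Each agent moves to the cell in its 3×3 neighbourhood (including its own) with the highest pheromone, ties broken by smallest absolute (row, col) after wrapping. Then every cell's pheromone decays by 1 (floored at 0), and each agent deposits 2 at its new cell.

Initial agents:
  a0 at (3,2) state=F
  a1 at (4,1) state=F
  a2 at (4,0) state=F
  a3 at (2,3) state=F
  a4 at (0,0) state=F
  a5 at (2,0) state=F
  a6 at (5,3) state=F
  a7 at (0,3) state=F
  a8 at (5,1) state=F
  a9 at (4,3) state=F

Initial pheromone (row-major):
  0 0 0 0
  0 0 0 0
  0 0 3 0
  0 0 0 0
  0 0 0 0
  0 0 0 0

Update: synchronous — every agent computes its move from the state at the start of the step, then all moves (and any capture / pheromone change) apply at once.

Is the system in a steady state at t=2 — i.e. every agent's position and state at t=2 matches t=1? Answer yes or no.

no

t=1: a0@(2,2) a1@(3,0) a2@(3,0) a3@(2,2) a4@(0,0) a5@(1,0) a6@(0,0) a7@(0,0) a8@(0,0) a9@(3,0) | pheromone: 8 0 0 0 / 2 0 0 0 / 0 0 6 0 / 6 0 0 0 / 0 0 0 0 / 0 0 0 0
t=2: a0@(2,2) a1@(3,0) a2@(3,0) a3@(2,2) a4@(0,0) a5@(0,0) a6@(0,0) a7@(0,0) a8@(0,0) a9@(3,0) | pheromone: 17 0 0 0 / 1 0 0 0 / 0 0 9 0 / 11 0 0 0 / 0 0 0 0 / 0 0 0 0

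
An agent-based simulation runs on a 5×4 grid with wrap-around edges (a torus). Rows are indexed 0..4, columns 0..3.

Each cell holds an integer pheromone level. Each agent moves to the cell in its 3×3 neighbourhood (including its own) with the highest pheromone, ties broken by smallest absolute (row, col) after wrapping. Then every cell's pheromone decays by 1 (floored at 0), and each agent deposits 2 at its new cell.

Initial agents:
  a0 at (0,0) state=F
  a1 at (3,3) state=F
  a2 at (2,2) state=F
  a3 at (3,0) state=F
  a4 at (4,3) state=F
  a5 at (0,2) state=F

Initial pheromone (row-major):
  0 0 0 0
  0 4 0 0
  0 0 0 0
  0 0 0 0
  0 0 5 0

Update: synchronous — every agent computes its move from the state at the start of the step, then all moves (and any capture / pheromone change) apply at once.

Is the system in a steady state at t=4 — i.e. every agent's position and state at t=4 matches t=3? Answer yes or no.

t=1: a0@(1,1) a1@(4,2) a2@(1,1) a3@(2,0) a4@(4,2) a5@(4,2) | pheromone: 0 0 0 0 / 0 7 0 0 / 2 0 0 0 / 0 0 0 0 / 0 0 10 0
t=2: a0@(1,1) a1@(4,2) a2@(1,1) a3@(1,1) a4@(4,2) a5@(4,2) | pheromone: 0 0 0 0 / 0 12 0 0 / 1 0 0 0 / 0 0 0 0 / 0 0 15 0
t=3: a0@(1,1) a1@(4,2) a2@(1,1) a3@(1,1) a4@(4,2) a5@(4,2) | pheromone: 0 0 0 0 / 0 17 0 0 / 0 0 0 0 / 0 0 0 0 / 0 0 20 0
t=4: a0@(1,1) a1@(4,2) a2@(1,1) a3@(1,1) a4@(4,2) a5@(4,2) | pheromone: 0 0 0 0 / 0 22 0 0 / 0 0 0 0 / 0 0 0 0 / 0 0 25 0

yes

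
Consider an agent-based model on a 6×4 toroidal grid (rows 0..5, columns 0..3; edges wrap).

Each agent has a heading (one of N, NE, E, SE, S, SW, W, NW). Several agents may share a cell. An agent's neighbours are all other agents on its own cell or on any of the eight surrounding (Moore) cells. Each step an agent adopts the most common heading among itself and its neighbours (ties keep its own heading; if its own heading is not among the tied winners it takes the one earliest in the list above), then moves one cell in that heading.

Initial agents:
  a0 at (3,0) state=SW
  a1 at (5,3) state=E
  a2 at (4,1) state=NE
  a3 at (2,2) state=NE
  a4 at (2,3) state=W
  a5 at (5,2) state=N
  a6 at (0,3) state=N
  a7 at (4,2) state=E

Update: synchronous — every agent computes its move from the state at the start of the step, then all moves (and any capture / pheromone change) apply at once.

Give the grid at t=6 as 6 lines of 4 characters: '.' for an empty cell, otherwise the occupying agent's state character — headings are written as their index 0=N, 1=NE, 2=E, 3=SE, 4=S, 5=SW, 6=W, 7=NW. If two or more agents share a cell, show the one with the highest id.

t=1: a0@(4,3):SW a1@(5,0):E a2@(3,2):NE a3@(1,3):NE a4@(2,2):W a5@(4,2):N a6@(5,3):N a7@(4,3):E
t=2: a0@(3,3):N a1@(5,1):E a2@(2,3):NE a3@(0,0):NE a4@(1,3):NE a5@(3,2):N a6@(4,3):N a7@(4,0):E
t=3: a0@(2,3):N a1@(5,2):E a2@(1,0):NE a3@(5,1):NE a4@(0,0):NE a5@(2,2):N a6@(3,3):N a7@(4,1):E
t=4: a0@(1,3):N a1@(5,3):E a2@(0,1):NE a3@(4,2):NE a4@(5,1):NE a5@(1,2):N a6@(2,3):N a7@(4,2):E
t=5: a0@(0,3):N a1@(5,0):E a2@(5,2):NE a3@(3,3):NE a4@(4,2):NE a5@(0,2):N a6@(1,3):N a7@(4,3):E
t=6: a0@(5,3):N a1@(5,1):E a2@(4,3):NE a3@(2,0):NE a4@(3,3):NE a5@(5,2):N a6@(0,3):N a7@(3,0):NE

...0
....
1...
1..1
...1
.200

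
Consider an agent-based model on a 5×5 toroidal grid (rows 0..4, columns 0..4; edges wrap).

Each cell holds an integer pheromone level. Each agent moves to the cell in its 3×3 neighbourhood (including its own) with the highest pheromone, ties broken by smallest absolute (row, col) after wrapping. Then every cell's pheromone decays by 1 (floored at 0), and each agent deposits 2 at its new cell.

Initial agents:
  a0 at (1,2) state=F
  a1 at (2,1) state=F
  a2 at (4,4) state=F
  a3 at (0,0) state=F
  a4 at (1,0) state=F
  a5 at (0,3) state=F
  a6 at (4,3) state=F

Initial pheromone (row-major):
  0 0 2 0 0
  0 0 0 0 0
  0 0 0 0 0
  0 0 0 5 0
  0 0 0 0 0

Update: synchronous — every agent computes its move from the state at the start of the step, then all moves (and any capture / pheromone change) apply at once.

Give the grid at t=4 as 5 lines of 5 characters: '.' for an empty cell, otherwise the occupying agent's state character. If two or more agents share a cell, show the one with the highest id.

F.F..
.....
.....
...F.
.....

t=1: a0@(0,2) a1@(1,0) a2@(3,3) a3@(0,0) a4@(0,0) a5@(0,2) a6@(3,3) | pheromone: 4 0 5 0 0 / 2 0 0 0 0 / 0 0 0 0 0 / 0 0 0 8 0 / 0 0 0 0 0
t=2: a0@(0,2) a1@(0,0) a2@(3,3) a3@(0,0) a4@(0,0) a5@(0,2) a6@(3,3) | pheromone: 9 0 8 0 0 / 1 0 0 0 0 / 0 0 0 0 0 / 0 0 0 11 0 / 0 0 0 0 0
t=3: a0@(0,2) a1@(0,0) a2@(3,3) a3@(0,0) a4@(0,0) a5@(0,2) a6@(3,3) | pheromone: 14 0 11 0 0 / 0 0 0 0 0 / 0 0 0 0 0 / 0 0 0 14 0 / 0 0 0 0 0
t=4: a0@(0,2) a1@(0,0) a2@(3,3) a3@(0,0) a4@(0,0) a5@(0,2) a6@(3,3) | pheromone: 19 0 14 0 0 / 0 0 0 0 0 / 0 0 0 0 0 / 0 0 0 17 0 / 0 0 0 0 0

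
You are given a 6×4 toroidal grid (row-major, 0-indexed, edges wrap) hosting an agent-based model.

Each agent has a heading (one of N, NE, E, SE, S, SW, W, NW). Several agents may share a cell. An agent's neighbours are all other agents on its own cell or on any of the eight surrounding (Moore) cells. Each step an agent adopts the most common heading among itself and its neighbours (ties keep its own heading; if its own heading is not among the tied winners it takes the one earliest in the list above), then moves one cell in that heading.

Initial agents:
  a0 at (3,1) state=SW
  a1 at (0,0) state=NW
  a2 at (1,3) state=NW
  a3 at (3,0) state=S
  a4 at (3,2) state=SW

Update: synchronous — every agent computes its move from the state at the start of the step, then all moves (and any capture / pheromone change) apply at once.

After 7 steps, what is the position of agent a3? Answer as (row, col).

(4, 2)

t=1: a0@(4,0):SW a1@(5,3):NW a2@(0,2):NW a3@(4,0):S a4@(4,1):SW
t=2: a0@(5,3):SW a1@(4,2):NW a2@(5,1):NW a3@(5,3):SW a4@(5,0):SW
t=3: a0@(0,2):SW a1@(3,1):NW a2@(4,0):NW a3@(0,2):SW a4@(0,3):SW
t=4: a0@(1,1):SW a1@(2,0):NW a2@(3,3):NW a3@(1,1):SW a4@(1,2):SW
t=5: a0@(2,0):SW a1@(1,3):NW a2@(2,2):NW a3@(2,0):SW a4@(2,1):SW
t=6: a0@(3,3):SW a1@(0,2):NW a2@(1,1):NW a3@(3,3):SW a4@(3,0):SW
t=7: a0@(4,2):SW a1@(5,1):NW a2@(0,0):NW a3@(4,2):SW a4@(4,3):SW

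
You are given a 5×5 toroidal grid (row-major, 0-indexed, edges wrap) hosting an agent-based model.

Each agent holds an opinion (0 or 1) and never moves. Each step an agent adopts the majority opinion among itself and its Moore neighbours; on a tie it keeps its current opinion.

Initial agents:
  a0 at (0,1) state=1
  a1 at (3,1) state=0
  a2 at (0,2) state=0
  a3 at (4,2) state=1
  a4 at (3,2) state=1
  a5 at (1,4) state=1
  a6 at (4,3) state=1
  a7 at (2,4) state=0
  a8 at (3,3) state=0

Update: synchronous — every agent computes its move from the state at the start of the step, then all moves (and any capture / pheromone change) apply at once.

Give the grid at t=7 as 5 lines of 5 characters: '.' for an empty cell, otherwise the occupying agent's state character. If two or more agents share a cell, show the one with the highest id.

t=1: a0@(0,1):1 a1@(3,1):1 a2@(0,2):1 a3@(4,2):1 a4@(3,2):1 a5@(1,4):1 a6@(4,3):1 a7@(2,4):0 a8@(3,3):1
t=2: a0@(0,1):1 a1@(3,1):1 a2@(0,2):1 a3@(4,2):1 a4@(3,2):1 a5@(1,4):1 a6@(4,3):1 a7@(2,4):1 a8@(3,3):1
t=3: (unchanged — steady state)

.11..
....1
....1
.111.
..11.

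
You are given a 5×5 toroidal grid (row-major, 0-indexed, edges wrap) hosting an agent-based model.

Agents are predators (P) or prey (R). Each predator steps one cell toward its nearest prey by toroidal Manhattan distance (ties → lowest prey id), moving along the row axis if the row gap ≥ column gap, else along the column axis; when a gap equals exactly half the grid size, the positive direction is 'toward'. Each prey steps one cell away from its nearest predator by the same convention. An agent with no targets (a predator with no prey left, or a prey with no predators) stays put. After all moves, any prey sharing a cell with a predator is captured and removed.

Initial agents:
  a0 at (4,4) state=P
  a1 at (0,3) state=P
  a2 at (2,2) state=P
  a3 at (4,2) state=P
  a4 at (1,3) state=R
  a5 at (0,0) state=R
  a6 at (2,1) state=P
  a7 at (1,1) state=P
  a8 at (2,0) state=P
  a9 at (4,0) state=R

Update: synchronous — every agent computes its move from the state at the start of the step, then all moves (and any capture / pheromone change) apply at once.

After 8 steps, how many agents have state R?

t=1: a0@(4,0):P a1@(1,3):P a2@(1,2):P a3@(4,1):P a4@(2,3):R a6@(2,2):P a7@(1,2):P a8@(1,0):P
t=2: a0@(3,0):P a1@(2,3):P a2@(2,2):P a3@(3,1):P a4@(3,3):R a6@(2,3):P a7@(2,2):P a8@(1,4):P
t=3: a0@(3,4):P a1@(3,3):P a2@(3,2):P a3@(3,2):P a4@(4,3):R a6@(3,3):P a7@(3,2):P a8@(2,4):P
t=4: a0@(4,4):P a1@(4,3):P a2@(4,2):P a3@(4,2):P a4@(0,3):R a6@(4,3):P a7@(4,2):P a8@(3,4):P
t=5: a0@(0,4):P a1@(0,3):P a2@(0,2):P a3@(0,2):P a4@(1,3):R a6@(0,3):P a7@(0,2):P a8@(4,4):P
t=6: a0@(1,4):P a1@(1,3):P a2@(1,2):P a3@(1,2):P a4@(2,3):R a6@(1,3):P a7@(1,2):P a8@(0,4):P
t=7: a0@(2,4):P a1@(2,3):P a2@(2,2):P a3@(2,2):P a4@(3,3):R a6@(2,3):P a7@(2,2):P a8@(1,4):P
t=8: a0@(3,4):P a1@(3,3):P a2@(3,2):P a3@(3,2):P a4@(4,3):R a6@(3,3):P a7@(3,2):P a8@(2,4):P

1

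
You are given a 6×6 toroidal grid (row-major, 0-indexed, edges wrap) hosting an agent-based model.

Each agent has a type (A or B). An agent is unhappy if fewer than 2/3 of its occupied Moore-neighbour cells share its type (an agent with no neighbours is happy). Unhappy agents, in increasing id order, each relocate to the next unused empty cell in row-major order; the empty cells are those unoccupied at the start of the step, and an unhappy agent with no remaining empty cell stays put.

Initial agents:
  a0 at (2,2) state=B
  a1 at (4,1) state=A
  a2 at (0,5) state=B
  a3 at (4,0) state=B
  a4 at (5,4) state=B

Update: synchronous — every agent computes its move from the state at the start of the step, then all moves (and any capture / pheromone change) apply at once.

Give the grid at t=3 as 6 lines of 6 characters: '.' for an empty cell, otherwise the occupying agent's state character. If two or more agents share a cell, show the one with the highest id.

A..BB.
......
..B...
......
......
....B.

t=1: a0@(2,2):B a1@(0,0):A a2@(0,5):B a3@(0,1):B a4@(5,4):B
t=2: a0@(2,2):B a1@(0,2):A a2@(0,3):B a3@(0,4):B a4@(5,4):B
t=3: a0@(2,2):B a1@(0,0):A a2@(0,3):B a3@(0,4):B a4@(5,4):B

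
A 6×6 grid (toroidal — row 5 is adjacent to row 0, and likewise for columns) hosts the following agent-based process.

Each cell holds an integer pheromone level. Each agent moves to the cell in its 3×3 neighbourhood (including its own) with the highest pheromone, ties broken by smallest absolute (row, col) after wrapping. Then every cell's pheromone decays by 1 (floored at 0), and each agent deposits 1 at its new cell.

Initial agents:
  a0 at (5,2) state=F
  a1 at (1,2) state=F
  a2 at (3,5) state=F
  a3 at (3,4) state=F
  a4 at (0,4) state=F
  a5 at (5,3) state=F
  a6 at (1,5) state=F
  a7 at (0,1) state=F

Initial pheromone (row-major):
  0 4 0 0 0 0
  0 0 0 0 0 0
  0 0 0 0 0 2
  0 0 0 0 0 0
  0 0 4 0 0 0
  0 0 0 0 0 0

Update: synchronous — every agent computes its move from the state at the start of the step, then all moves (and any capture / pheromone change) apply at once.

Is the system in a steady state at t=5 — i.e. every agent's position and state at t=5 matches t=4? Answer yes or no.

t=1: a0@(0,1) a1@(0,1) a2@(2,5) a3@(2,5) a4@(0,3) a5@(4,2) a6@(2,5) a7@(0,1) | pheromone: 0 6 0 1 0 0 / 0 0 0 0 0 0 / 0 0 0 0 0 4 / 0 0 0 0 0 0 / 0 0 4 0 0 0 / 0 0 0 0 0 0
t=2: a0@(0,1) a1@(0,1) a2@(2,5) a3@(2,5) a4@(0,3) a5@(4,2) a6@(2,5) a7@(0,1) | pheromone: 0 8 0 1 0 0 / 0 0 0 0 0 0 / 0 0 0 0 0 6 / 0 0 0 0 0 0 / 0 0 4 0 0 0 / 0 0 0 0 0 0
t=3: a0@(0,1) a1@(0,1) a2@(2,5) a3@(2,5) a4@(0,3) a5@(4,2) a6@(2,5) a7@(0,1) | pheromone: 0 10 0 1 0 0 / 0 0 0 0 0 0 / 0 0 0 0 0 8 / 0 0 0 0 0 0 / 0 0 4 0 0 0 / 0 0 0 0 0 0
t=4: a0@(0,1) a1@(0,1) a2@(2,5) a3@(2,5) a4@(0,3) a5@(4,2) a6@(2,5) a7@(0,1) | pheromone: 0 12 0 1 0 0 / 0 0 0 0 0 0 / 0 0 0 0 0 10 / 0 0 0 0 0 0 / 0 0 4 0 0 0 / 0 0 0 0 0 0
t=5: a0@(0,1) a1@(0,1) a2@(2,5) a3@(2,5) a4@(0,3) a5@(4,2) a6@(2,5) a7@(0,1) | pheromone: 0 14 0 1 0 0 / 0 0 0 0 0 0 / 0 0 0 0 0 12 / 0 0 0 0 0 0 / 0 0 4 0 0 0 / 0 0 0 0 0 0

yes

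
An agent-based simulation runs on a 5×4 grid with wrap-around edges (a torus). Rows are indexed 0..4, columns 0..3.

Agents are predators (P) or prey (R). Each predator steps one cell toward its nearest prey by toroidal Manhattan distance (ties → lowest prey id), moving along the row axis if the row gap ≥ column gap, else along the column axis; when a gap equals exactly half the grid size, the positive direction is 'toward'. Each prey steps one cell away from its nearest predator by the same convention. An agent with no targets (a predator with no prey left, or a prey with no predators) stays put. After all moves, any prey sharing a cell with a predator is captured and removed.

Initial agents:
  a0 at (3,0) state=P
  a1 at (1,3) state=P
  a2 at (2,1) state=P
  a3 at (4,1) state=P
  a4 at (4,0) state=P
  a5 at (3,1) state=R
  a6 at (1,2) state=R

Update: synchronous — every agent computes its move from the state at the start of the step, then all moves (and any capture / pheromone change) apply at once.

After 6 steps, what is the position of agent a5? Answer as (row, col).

(3, 3)

t=1: a0@(3,1):P a1@(1,2):P a2@(3,1):P a3@(3,1):P a4@(3,0):P a5@(3,2):R a6@(1,1):R
t=2: a0@(3,2):P a1@(1,1):P a2@(3,2):P a3@(3,2):P a4@(3,1):P a5@(3,3):R a6@(1,0):R
t=3: a0@(3,3):P a1@(1,0):P a2@(3,3):P a3@(3,3):P a4@(3,2):P a5@(3,0):R a6@(1,3):R
t=4: a0@(3,0):P a1@(1,3):P a2@(3,0):P a3@(3,0):P a4@(3,3):P a5@(3,1):R a6@(1,2):R
t=5: a0@(3,1):P a1@(1,2):P a2@(3,1):P a3@(3,1):P a4@(3,0):P a5@(3,2):R a6@(1,1):R
t=6: a0@(3,2):P a1@(1,1):P a2@(3,2):P a3@(3,2):P a4@(3,1):P a5@(3,3):R a6@(1,0):R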